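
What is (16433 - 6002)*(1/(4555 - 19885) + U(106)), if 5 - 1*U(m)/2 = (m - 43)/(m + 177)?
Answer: 144128732649/1446130 ≈ 99665.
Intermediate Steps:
U(m) = 10 - 2*(-43 + m)/(177 + m) (U(m) = 10 - 2*(m - 43)/(m + 177) = 10 - 2*(-43 + m)/(177 + m))
(16433 - 6002)*(1/(4555 - 19885) + U(106)) = (16433 - 6002)*(1/(4555 - 19885) + 8*(232 + 106)/(177 + 106)) = 10431*(1/(-15330) + 8*338/283) = 10431*(-1/15330 + 8*(1/283)*338) = 10431*(-1/15330 + 2704/283) = 10431*(41452037/4338390) = 144128732649/1446130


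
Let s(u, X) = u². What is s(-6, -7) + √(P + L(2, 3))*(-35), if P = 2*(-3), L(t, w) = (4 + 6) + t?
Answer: 36 - 35*√6 ≈ -49.732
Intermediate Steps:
L(t, w) = 10 + t
P = -6
s(-6, -7) + √(P + L(2, 3))*(-35) = (-6)² + √(-6 + (10 + 2))*(-35) = 36 + √(-6 + 12)*(-35) = 36 + √6*(-35) = 36 - 35*√6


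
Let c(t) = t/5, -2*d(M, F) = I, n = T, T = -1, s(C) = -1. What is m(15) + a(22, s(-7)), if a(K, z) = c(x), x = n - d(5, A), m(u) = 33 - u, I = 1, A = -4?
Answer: 179/10 ≈ 17.900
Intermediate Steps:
n = -1
d(M, F) = -½ (d(M, F) = -½*1 = -½)
x = -½ (x = -1 - 1*(-½) = -1 + ½ = -½ ≈ -0.50000)
c(t) = t/5 (c(t) = t*(⅕) = t/5)
a(K, z) = -⅒ (a(K, z) = (⅕)*(-½) = -⅒)
m(15) + a(22, s(-7)) = (33 - 1*15) - ⅒ = (33 - 15) - ⅒ = 18 - ⅒ = 179/10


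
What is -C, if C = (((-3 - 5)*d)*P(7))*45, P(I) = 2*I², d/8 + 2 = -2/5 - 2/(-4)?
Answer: -536256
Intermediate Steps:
d = -76/5 (d = -16 + 8*(-2/5 - 2/(-4)) = -16 + 8*(-2*⅕ - 2*(-¼)) = -16 + 8*(-⅖ + ½) = -16 + 8*(⅒) = -16 + ⅘ = -76/5 ≈ -15.200)
C = 536256 (C = (((-3 - 5)*(-76/5))*(2*7²))*45 = ((-8*(-76/5))*(2*49))*45 = ((608/5)*98)*45 = (59584/5)*45 = 536256)
-C = -1*536256 = -536256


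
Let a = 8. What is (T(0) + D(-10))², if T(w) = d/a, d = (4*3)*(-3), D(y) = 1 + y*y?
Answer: 37249/4 ≈ 9312.3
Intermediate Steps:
D(y) = 1 + y²
d = -36 (d = 12*(-3) = -36)
T(w) = -9/2 (T(w) = -36/8 = -36*⅛ = -9/2)
(T(0) + D(-10))² = (-9/2 + (1 + (-10)²))² = (-9/2 + (1 + 100))² = (-9/2 + 101)² = (193/2)² = 37249/4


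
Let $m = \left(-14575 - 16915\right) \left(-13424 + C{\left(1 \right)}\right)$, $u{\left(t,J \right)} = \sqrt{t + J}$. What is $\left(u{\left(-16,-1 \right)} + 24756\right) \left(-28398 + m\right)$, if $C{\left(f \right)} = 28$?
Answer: $10442369009352 + 421811642 i \sqrt{17} \approx 1.0442 \cdot 10^{13} + 1.7392 \cdot 10^{9} i$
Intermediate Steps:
$u{\left(t,J \right)} = \sqrt{J + t}$
$m = 421840040$ ($m = \left(-14575 - 16915\right) \left(-13424 + 28\right) = \left(-31490\right) \left(-13396\right) = 421840040$)
$\left(u{\left(-16,-1 \right)} + 24756\right) \left(-28398 + m\right) = \left(\sqrt{-1 - 16} + 24756\right) \left(-28398 + 421840040\right) = \left(\sqrt{-17} + 24756\right) 421811642 = \left(i \sqrt{17} + 24756\right) 421811642 = \left(24756 + i \sqrt{17}\right) 421811642 = 10442369009352 + 421811642 i \sqrt{17}$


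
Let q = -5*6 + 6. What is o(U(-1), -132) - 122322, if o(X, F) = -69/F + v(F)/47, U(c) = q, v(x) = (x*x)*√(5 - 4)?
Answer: -252194159/2068 ≈ -1.2195e+5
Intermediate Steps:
v(x) = x² (v(x) = x²*√1 = x²*1 = x²)
q = -24 (q = -30 + 6 = -24)
U(c) = -24
o(X, F) = -69/F + F²/47
o(U(-1), -132) - 122322 = (1/47)*(-3243 + (-132)³)/(-132) - 122322 = (1/47)*(-1/132)*(-3243 - 2299968) - 122322 = (1/47)*(-1/132)*(-2303211) - 122322 = 767737/2068 - 122322 = -252194159/2068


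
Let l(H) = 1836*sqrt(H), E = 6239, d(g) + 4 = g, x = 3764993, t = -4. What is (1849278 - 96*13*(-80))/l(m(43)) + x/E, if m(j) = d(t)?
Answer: 3764993/6239 - 19109*I*sqrt(2)/72 ≈ 603.46 - 375.34*I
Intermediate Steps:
d(g) = -4 + g
m(j) = -8 (m(j) = -4 - 4 = -8)
(1849278 - 96*13*(-80))/l(m(43)) + x/E = (1849278 - 96*13*(-80))/((1836*sqrt(-8))) + 3764993/6239 = (1849278 - 1248*(-80))/((1836*(2*I*sqrt(2)))) + 3764993*(1/6239) = (1849278 + 99840)/((3672*I*sqrt(2))) + 3764993/6239 = 1949118*(-I*sqrt(2)/7344) + 3764993/6239 = -19109*I*sqrt(2)/72 + 3764993/6239 = 3764993/6239 - 19109*I*sqrt(2)/72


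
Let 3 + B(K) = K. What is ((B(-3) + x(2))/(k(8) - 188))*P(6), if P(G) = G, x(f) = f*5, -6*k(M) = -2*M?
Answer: -18/139 ≈ -0.12950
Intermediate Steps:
k(M) = M/3 (k(M) = -(-1)*M/3 = M/3)
x(f) = 5*f
B(K) = -3 + K
((B(-3) + x(2))/(k(8) - 188))*P(6) = (((-3 - 3) + 5*2)/((⅓)*8 - 188))*6 = ((-6 + 10)/(8/3 - 188))*6 = (4/(-556/3))*6 = (4*(-3/556))*6 = -3/139*6 = -18/139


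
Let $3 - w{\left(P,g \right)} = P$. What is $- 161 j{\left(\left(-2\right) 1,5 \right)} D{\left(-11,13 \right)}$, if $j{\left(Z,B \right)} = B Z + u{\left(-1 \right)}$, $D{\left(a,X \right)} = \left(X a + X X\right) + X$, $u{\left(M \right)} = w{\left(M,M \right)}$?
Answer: $37674$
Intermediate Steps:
$w{\left(P,g \right)} = 3 - P$
$u{\left(M \right)} = 3 - M$
$D{\left(a,X \right)} = X + X^{2} + X a$ ($D{\left(a,X \right)} = \left(X a + X^{2}\right) + X = \left(X^{2} + X a\right) + X = X + X^{2} + X a$)
$j{\left(Z,B \right)} = 4 + B Z$ ($j{\left(Z,B \right)} = B Z + \left(3 - -1\right) = B Z + \left(3 + 1\right) = B Z + 4 = 4 + B Z$)
$- 161 j{\left(\left(-2\right) 1,5 \right)} D{\left(-11,13 \right)} = - 161 \left(4 + 5 \left(\left(-2\right) 1\right)\right) 13 \left(1 + 13 - 11\right) = - 161 \left(4 + 5 \left(-2\right)\right) 13 \cdot 3 = - 161 \left(4 - 10\right) 39 = \left(-161\right) \left(-6\right) 39 = 966 \cdot 39 = 37674$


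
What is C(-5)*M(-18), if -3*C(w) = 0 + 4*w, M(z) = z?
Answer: -120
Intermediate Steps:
C(w) = -4*w/3 (C(w) = -(0 + 4*w)/3 = -4*w/3)
C(-5)*M(-18) = -4/3*(-5)*(-18) = (20/3)*(-18) = -120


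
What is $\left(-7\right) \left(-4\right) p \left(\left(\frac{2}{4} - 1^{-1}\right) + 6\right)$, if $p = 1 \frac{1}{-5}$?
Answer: $- \frac{154}{5} \approx -30.8$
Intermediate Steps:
$p = - \frac{1}{5}$ ($p = 1 \left(- \frac{1}{5}\right) = - \frac{1}{5} \approx -0.2$)
$\left(-7\right) \left(-4\right) p \left(\left(\frac{2}{4} - 1^{-1}\right) + 6\right) = \left(-7\right) \left(-4\right) \left(- \frac{\left(\frac{2}{4} - 1^{-1}\right) + 6}{5}\right) = 28 \left(- \frac{\left(2 \cdot \frac{1}{4} - 1\right) + 6}{5}\right) = 28 \left(- \frac{\left(\frac{1}{2} - 1\right) + 6}{5}\right) = 28 \left(- \frac{- \frac{1}{2} + 6}{5}\right) = 28 \left(\left(- \frac{1}{5}\right) \frac{11}{2}\right) = 28 \left(- \frac{11}{10}\right) = - \frac{154}{5}$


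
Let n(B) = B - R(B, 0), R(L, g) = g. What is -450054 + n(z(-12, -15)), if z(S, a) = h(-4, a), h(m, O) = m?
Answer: -450058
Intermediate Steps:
z(S, a) = -4
n(B) = B (n(B) = B - 1*0 = B + 0 = B)
-450054 + n(z(-12, -15)) = -450054 - 4 = -450058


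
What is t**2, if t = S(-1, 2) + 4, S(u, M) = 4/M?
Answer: 36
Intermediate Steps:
t = 6 (t = 4/2 + 4 = 4*(1/2) + 4 = 2 + 4 = 6)
t**2 = 6**2 = 36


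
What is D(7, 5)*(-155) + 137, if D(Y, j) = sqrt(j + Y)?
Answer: 137 - 310*sqrt(3) ≈ -399.94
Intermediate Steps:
D(Y, j) = sqrt(Y + j)
D(7, 5)*(-155) + 137 = sqrt(7 + 5)*(-155) + 137 = sqrt(12)*(-155) + 137 = (2*sqrt(3))*(-155) + 137 = -310*sqrt(3) + 137 = 137 - 310*sqrt(3)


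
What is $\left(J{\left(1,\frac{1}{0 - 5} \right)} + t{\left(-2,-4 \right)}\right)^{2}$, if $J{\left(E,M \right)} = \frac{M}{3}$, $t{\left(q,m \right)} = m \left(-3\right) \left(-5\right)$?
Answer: $\frac{811801}{225} \approx 3608.0$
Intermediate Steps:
$t{\left(q,m \right)} = 15 m$ ($t{\left(q,m \right)} = - 3 m \left(-5\right) = 15 m$)
$J{\left(E,M \right)} = \frac{M}{3}$ ($J{\left(E,M \right)} = M \frac{1}{3} = \frac{M}{3}$)
$\left(J{\left(1,\frac{1}{0 - 5} \right)} + t{\left(-2,-4 \right)}\right)^{2} = \left(\frac{1}{3 \left(0 - 5\right)} + 15 \left(-4\right)\right)^{2} = \left(\frac{1}{3 \left(-5\right)} - 60\right)^{2} = \left(\frac{1}{3} \left(- \frac{1}{5}\right) - 60\right)^{2} = \left(- \frac{1}{15} - 60\right)^{2} = \left(- \frac{901}{15}\right)^{2} = \frac{811801}{225}$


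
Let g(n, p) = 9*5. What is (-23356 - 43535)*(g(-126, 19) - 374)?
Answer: 22007139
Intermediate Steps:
g(n, p) = 45
(-23356 - 43535)*(g(-126, 19) - 374) = (-23356 - 43535)*(45 - 374) = -66891*(-329) = 22007139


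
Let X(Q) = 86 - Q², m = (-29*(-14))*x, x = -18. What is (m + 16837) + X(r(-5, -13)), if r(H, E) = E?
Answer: 9446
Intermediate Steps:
m = -7308 (m = -29*(-14)*(-18) = 406*(-18) = -7308)
(m + 16837) + X(r(-5, -13)) = (-7308 + 16837) + (86 - 1*(-13)²) = 9529 + (86 - 1*169) = 9529 + (86 - 169) = 9529 - 83 = 9446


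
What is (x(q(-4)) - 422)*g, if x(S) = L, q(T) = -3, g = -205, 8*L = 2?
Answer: 345835/4 ≈ 86459.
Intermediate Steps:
L = ¼ (L = (⅛)*2 = ¼ ≈ 0.25000)
x(S) = ¼
(x(q(-4)) - 422)*g = (¼ - 422)*(-205) = -1687/4*(-205) = 345835/4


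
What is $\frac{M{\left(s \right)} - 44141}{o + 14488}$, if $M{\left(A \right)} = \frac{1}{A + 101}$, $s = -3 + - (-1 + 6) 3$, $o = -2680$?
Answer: $- \frac{203539}{54448} \approx -3.7382$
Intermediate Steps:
$s = -18$ ($s = -3 + \left(-1\right) 5 \cdot 3 = -3 - 15 = -18$)
$M{\left(A \right)} = \frac{1}{101 + A}$
$\frac{M{\left(s \right)} - 44141}{o + 14488} = \frac{\frac{1}{101 - 18} - 44141}{-2680 + 14488} = \frac{\frac{1}{83} - 44141}{11808} = \left(\frac{1}{83} - 44141\right) \frac{1}{11808} = \left(- \frac{3663702}{83}\right) \frac{1}{11808} = - \frac{203539}{54448}$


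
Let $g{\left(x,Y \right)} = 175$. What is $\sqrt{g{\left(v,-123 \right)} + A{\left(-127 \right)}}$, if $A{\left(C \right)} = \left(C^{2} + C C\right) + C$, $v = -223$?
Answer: $\sqrt{32306} \approx 179.74$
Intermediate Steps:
$A{\left(C \right)} = C + 2 C^{2}$ ($A{\left(C \right)} = \left(C^{2} + C^{2}\right) + C = 2 C^{2} + C = C + 2 C^{2}$)
$\sqrt{g{\left(v,-123 \right)} + A{\left(-127 \right)}} = \sqrt{175 - 127 \left(1 + 2 \left(-127\right)\right)} = \sqrt{175 - 127 \left(1 - 254\right)} = \sqrt{175 - -32131} = \sqrt{175 + 32131} = \sqrt{32306}$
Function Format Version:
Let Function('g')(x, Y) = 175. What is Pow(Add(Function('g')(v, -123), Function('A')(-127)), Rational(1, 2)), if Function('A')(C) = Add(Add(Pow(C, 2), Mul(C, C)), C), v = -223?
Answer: Pow(32306, Rational(1, 2)) ≈ 179.74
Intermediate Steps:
Function('A')(C) = Add(C, Mul(2, Pow(C, 2))) (Function('A')(C) = Add(Add(Pow(C, 2), Pow(C, 2)), C) = Add(Mul(2, Pow(C, 2)), C) = Add(C, Mul(2, Pow(C, 2))))
Pow(Add(Function('g')(v, -123), Function('A')(-127)), Rational(1, 2)) = Pow(Add(175, Mul(-127, Add(1, Mul(2, -127)))), Rational(1, 2)) = Pow(Add(175, Mul(-127, Add(1, -254))), Rational(1, 2)) = Pow(Add(175, Mul(-127, -253)), Rational(1, 2)) = Pow(Add(175, 32131), Rational(1, 2)) = Pow(32306, Rational(1, 2))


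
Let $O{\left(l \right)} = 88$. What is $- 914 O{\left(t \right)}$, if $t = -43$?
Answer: $-80432$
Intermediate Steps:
$- 914 O{\left(t \right)} = \left(-914\right) 88 = -80432$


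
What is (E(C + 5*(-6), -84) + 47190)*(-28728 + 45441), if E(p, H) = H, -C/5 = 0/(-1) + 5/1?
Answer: 787282578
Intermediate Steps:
C = -25 (C = -5*(0/(-1) + 5/1) = -5*(0*(-1) + 5*1) = -5*(0 + 5) = -5*5 = -25)
(E(C + 5*(-6), -84) + 47190)*(-28728 + 45441) = (-84 + 47190)*(-28728 + 45441) = 47106*16713 = 787282578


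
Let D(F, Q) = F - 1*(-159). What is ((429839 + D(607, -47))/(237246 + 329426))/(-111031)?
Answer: -430605/62918158832 ≈ -6.8439e-6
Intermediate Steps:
D(F, Q) = 159 + F (D(F, Q) = F + 159 = 159 + F)
((429839 + D(607, -47))/(237246 + 329426))/(-111031) = ((429839 + (159 + 607))/(237246 + 329426))/(-111031) = ((429839 + 766)/566672)*(-1/111031) = (430605*(1/566672))*(-1/111031) = (430605/566672)*(-1/111031) = -430605/62918158832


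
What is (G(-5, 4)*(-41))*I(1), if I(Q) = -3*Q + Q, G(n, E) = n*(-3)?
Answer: 1230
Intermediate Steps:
G(n, E) = -3*n
I(Q) = -2*Q
(G(-5, 4)*(-41))*I(1) = (-3*(-5)*(-41))*(-2*1) = (15*(-41))*(-2) = -615*(-2) = 1230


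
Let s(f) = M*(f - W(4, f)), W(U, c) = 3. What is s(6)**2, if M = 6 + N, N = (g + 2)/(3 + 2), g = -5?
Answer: 6561/25 ≈ 262.44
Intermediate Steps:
N = -3/5 (N = (-5 + 2)/(3 + 2) = -3/5 ≈ -0.60000)
M = 27/5 (M = 6 - 3/5 = 27/5 ≈ 5.4000)
s(f) = -81/5 + 27*f/5 (s(f) = 27*(f - 1*3)/5 = 27*(f - 3)/5 = 27*(-3 + f)/5 = -81/5 + 27*f/5)
s(6)**2 = (-81/5 + (27/5)*6)**2 = (-81/5 + 162/5)**2 = (81/5)**2 = 6561/25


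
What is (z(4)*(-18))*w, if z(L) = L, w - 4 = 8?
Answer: -864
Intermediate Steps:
w = 12 (w = 4 + 8 = 12)
(z(4)*(-18))*w = (4*(-18))*12 = -72*12 = -864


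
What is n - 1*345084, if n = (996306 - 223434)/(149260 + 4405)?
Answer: -53026559988/153665 ≈ -3.4508e+5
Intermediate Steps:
n = 772872/153665 ≈ 5.0296
n - 1*345084 = 772872/153665 - 1*345084 = 772872/153665 - 345084 = -53026559988/153665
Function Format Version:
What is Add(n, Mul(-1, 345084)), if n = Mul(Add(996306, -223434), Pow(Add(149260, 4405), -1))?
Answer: Rational(-53026559988, 153665) ≈ -3.4508e+5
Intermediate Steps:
n = Rational(772872, 153665) (n = Mul(772872, Pow(153665, -1)) = Mul(772872, Rational(1, 153665)) = Rational(772872, 153665) ≈ 5.0296)
Add(n, Mul(-1, 345084)) = Add(Rational(772872, 153665), Mul(-1, 345084)) = Add(Rational(772872, 153665), -345084) = Rational(-53026559988, 153665)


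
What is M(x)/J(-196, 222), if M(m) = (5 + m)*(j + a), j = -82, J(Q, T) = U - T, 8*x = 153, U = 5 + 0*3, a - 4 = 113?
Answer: -965/248 ≈ -3.8911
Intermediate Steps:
a = 117 (a = 4 + 113 = 117)
U = 5 (U = 5 + 0 = 5)
x = 153/8 (x = (1/8)*153 = 153/8 ≈ 19.125)
J(Q, T) = 5 - T
M(m) = 175 + 35*m (M(m) = (5 + m)*(-82 + 117) = (5 + m)*35 = 175 + 35*m)
M(x)/J(-196, 222) = (175 + 35*(153/8))/(5 - 1*222) = (175 + 5355/8)/(5 - 222) = (6755/8)/(-217) = (6755/8)*(-1/217) = -965/248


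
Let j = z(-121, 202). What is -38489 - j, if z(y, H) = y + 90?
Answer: -38458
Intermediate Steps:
z(y, H) = 90 + y
j = -31 (j = 90 - 121 = -31)
-38489 - j = -38489 - 1*(-31) = -38489 + 31 = -38458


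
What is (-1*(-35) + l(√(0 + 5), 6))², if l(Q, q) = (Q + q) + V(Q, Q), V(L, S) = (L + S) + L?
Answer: 1761 + 328*√5 ≈ 2494.4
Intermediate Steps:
V(L, S) = S + 2*L
l(Q, q) = q + 4*Q (l(Q, q) = (Q + q) + (Q + 2*Q) = (Q + q) + 3*Q = q + 4*Q)
(-1*(-35) + l(√(0 + 5), 6))² = (-1*(-35) + (6 + 4*√(0 + 5)))² = (35 + (6 + 4*√5))² = (41 + 4*√5)²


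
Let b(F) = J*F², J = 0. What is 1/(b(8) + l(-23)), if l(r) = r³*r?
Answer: 1/279841 ≈ 3.5735e-6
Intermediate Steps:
l(r) = r⁴
b(F) = 0 (b(F) = 0*F² = 0)
1/(b(8) + l(-23)) = 1/(0 + (-23)⁴) = 1/(0 + 279841) = 1/279841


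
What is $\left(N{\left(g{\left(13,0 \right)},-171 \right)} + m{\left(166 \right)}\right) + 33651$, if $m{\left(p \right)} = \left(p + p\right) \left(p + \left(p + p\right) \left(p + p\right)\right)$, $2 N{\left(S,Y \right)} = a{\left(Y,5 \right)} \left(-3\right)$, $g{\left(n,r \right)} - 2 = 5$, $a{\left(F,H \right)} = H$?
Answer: $\frac{73366247}{2} \approx 3.6683 \cdot 10^{7}$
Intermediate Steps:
$g{\left(n,r \right)} = 7$ ($g{\left(n,r \right)} = 2 + 5 = 7$)
$N{\left(S,Y \right)} = - \frac{15}{2}$ ($N{\left(S,Y \right)} = \frac{5 \left(-3\right)}{2} = \frac{1}{2} \left(-15\right) = - \frac{15}{2}$)
$m{\left(p \right)} = 2 p \left(p + 4 p^{2}\right)$ ($m{\left(p \right)} = 2 p \left(p + 2 p 2 p\right) = 2 p \left(p + 4 p^{2}\right)$)
$\left(N{\left(g{\left(13,0 \right)},-171 \right)} + m{\left(166 \right)}\right) + 33651 = \left(- \frac{15}{2} + 166^{2} \left(2 + 8 \cdot 166\right)\right) + 33651 = \left(- \frac{15}{2} + 27556 \left(2 + 1328\right)\right) + 33651 = \left(- \frac{15}{2} + 27556 \cdot 1330\right) + 33651 = \left(- \frac{15}{2} + 36649480\right) + 33651 = \frac{73298945}{2} + 33651 = \frac{73366247}{2}$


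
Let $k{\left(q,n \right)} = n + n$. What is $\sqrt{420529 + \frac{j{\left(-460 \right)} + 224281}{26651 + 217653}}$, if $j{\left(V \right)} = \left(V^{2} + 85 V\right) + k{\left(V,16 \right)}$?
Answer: $\frac{\sqrt{1568696041801201}}{61076} \approx 648.48$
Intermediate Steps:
$k{\left(q,n \right)} = 2 n$
$j{\left(V \right)} = 32 + V^{2} + 85 V$ ($j{\left(V \right)} = \left(V^{2} + 85 V\right) + 2 \cdot 16 = \left(V^{2} + 85 V\right) + 32 = 32 + V^{2} + 85 V$)
$\sqrt{420529 + \frac{j{\left(-460 \right)} + 224281}{26651 + 217653}} = \sqrt{420529 + \frac{\left(32 + \left(-460\right)^{2} + 85 \left(-460\right)\right) + 224281}{26651 + 217653}} = \sqrt{420529 + \frac{\left(32 + 211600 - 39100\right) + 224281}{244304}} = \sqrt{420529 + \left(172532 + 224281\right) \frac{1}{244304}} = \sqrt{420529 + 396813 \cdot \frac{1}{244304}} = \sqrt{420529 + \frac{396813}{244304}} = \sqrt{\frac{102737313629}{244304}} = \frac{\sqrt{1568696041801201}}{61076}$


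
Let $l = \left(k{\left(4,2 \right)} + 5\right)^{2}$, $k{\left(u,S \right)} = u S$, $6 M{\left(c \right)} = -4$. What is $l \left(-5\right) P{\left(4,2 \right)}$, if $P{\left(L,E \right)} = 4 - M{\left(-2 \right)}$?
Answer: $- \frac{11830}{3} \approx -3943.3$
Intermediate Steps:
$M{\left(c \right)} = - \frac{2}{3}$ ($M{\left(c \right)} = \frac{1}{6} \left(-4\right) = - \frac{2}{3}$)
$k{\left(u,S \right)} = S u$
$P{\left(L,E \right)} = \frac{14}{3}$ ($P{\left(L,E \right)} = 4 - - \frac{2}{3} = 4 + \frac{2}{3} = \frac{14}{3}$)
$l = 169$ ($l = \left(2 \cdot 4 + 5\right)^{2} = \left(8 + 5\right)^{2} = 13^{2} = 169$)
$l \left(-5\right) P{\left(4,2 \right)} = 169 \left(-5\right) \frac{14}{3} = \left(-845\right) \frac{14}{3} = - \frac{11830}{3}$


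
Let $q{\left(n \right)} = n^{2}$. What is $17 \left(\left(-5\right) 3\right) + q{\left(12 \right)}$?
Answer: $-111$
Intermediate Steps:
$17 \left(\left(-5\right) 3\right) + q{\left(12 \right)} = 17 \left(\left(-5\right) 3\right) + 12^{2} = 17 \left(-15\right) + 144 = -255 + 144 = -111$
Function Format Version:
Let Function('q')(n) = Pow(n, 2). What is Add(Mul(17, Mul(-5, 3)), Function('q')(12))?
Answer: -111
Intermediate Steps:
Add(Mul(17, Mul(-5, 3)), Function('q')(12)) = Add(Mul(17, Mul(-5, 3)), Pow(12, 2)) = Add(Mul(17, -15), 144) = Add(-255, 144) = -111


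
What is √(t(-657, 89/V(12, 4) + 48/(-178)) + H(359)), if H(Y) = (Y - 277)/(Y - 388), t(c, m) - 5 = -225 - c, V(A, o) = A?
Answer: 3*√40571/29 ≈ 20.837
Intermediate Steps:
t(c, m) = -220 - c (t(c, m) = 5 + (-225 - c) = -220 - c)
H(Y) = (-277 + Y)/(-388 + Y)
√(t(-657, 89/V(12, 4) + 48/(-178)) + H(359)) = √((-220 - 1*(-657)) + (-277 + 359)/(-388 + 359)) = √((-220 + 657) + 82/(-29)) = √(437 - 1/29*82) = √(437 - 82/29) = √(12591/29) = 3*√40571/29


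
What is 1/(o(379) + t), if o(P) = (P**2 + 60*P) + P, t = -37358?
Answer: 1/129402 ≈ 7.7279e-6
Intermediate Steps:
o(P) = P**2 + 61*P
1/(o(379) + t) = 1/(379*(61 + 379) - 37358) = 1/(379*440 - 37358) = 1/(166760 - 37358) = 1/129402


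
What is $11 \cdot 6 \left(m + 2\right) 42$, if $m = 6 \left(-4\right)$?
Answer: $-60984$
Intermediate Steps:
$m = -24$
$11 \cdot 6 \left(m + 2\right) 42 = 11 \cdot 6 \left(-24 + 2\right) 42 = 11 \cdot 6 \left(-22\right) 42 = 11 \left(-132\right) 42 = \left(-1452\right) 42 = -60984$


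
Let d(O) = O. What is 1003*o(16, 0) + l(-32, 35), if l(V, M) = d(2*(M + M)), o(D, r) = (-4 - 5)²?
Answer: 81383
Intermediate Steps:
o(D, r) = 81 (o(D, r) = (-9)² = 81)
l(V, M) = 4*M (l(V, M) = 2*(M + M) = 2*(2*M) = 4*M)
1003*o(16, 0) + l(-32, 35) = 1003*81 + 4*35 = 81243 + 140 = 81383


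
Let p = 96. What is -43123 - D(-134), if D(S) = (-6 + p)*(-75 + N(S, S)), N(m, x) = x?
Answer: -24313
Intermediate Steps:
D(S) = -6750 + 90*S (D(S) = (-6 + 96)*(-75 + S) = 90*(-75 + S) = -6750 + 90*S)
-43123 - D(-134) = -43123 - (-6750 + 90*(-134)) = -43123 - (-6750 - 12060) = -43123 - 1*(-18810) = -43123 + 18810 = -24313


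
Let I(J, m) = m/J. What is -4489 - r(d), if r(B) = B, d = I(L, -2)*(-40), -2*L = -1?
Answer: -4649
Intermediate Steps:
L = ½ (L = -½*(-1) = ½ ≈ 0.50000)
d = 160 (d = -2/½*(-40) = -2*2*(-40) = -4*(-40) = 160)
-4489 - r(d) = -4489 - 1*160 = -4489 - 160 = -4649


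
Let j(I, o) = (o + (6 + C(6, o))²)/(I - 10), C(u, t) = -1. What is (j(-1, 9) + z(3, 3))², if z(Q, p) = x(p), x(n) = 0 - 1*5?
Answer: 7921/121 ≈ 65.463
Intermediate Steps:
x(n) = -5 (x(n) = 0 - 5 = -5)
z(Q, p) = -5
j(I, o) = (25 + o)/(-10 + I) (j(I, o) = (o + (6 - 1)²)/(I - 10) = (o + 5²)/(-10 + I) = (o + 25)/(-10 + I) = (25 + o)/(-10 + I))
(j(-1, 9) + z(3, 3))² = ((25 + 9)/(-10 - 1) - 5)² = (34/(-11) - 5)² = (-1/11*34 - 5)² = (-34/11 - 5)² = (-89/11)² = 7921/121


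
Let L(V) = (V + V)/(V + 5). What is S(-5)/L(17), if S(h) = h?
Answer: -55/17 ≈ -3.2353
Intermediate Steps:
L(V) = 2*V/(5 + V) (L(V) = (2*V)/(5 + V) = 2*V/(5 + V))
S(-5)/L(17) = -5/(2*17/(5 + 17)) = -5/(2*17/22) = -5/(2*17*(1/22)) = -5/17/11 = -5*11/17 = -55/17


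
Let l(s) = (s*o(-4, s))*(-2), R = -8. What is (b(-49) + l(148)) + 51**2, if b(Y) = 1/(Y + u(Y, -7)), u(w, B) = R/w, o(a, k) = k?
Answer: -98608400/2393 ≈ -41207.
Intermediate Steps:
l(s) = -2*s**2 (l(s) = (s*s)*(-2) = s**2*(-2) = -2*s**2)
u(w, B) = -8/w
b(Y) = 1/(Y - 8/Y)
(b(-49) + l(148)) + 51**2 = (-49/(-8 + (-49)**2) - 2*148**2) + 51**2 = (-49/(-8 + 2401) - 2*21904) + 2601 = (-49/2393 - 43808) + 2601 = -104832593/2393 + 2601 = -98608400/2393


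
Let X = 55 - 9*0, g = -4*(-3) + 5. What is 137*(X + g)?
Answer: 9864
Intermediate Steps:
g = 17 (g = 12 + 5 = 17)
X = 55 (X = 55 + 0 = 55)
137*(X + g) = 137*(55 + 17) = 137*72 = 9864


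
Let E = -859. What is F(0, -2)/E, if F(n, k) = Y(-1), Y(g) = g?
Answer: 1/859 ≈ 0.0011641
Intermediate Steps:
F(n, k) = -1
F(0, -2)/E = -1/(-859) = -1*(-1/859) = 1/859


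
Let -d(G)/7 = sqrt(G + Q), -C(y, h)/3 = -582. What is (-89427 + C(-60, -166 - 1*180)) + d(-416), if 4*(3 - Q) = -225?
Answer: -87681 - 7*I*sqrt(1427)/2 ≈ -87681.0 - 132.21*I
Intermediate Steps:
Q = 237/4 (Q = 3 - 1/4*(-225) = 3 + 225/4 = 237/4 ≈ 59.250)
C(y, h) = 1746 (C(y, h) = -3*(-582) = 1746)
d(G) = -7*sqrt(237/4 + G) (d(G) = -7*sqrt(G + 237/4) = -7*sqrt(237/4 + G))
(-89427 + C(-60, -166 - 1*180)) + d(-416) = (-89427 + 1746) - 7*sqrt(237 + 4*(-416))/2 = -87681 - 7*sqrt(237 - 1664)/2 = -87681 - 7*I*sqrt(1427)/2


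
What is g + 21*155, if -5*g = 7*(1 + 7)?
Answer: 16219/5 ≈ 3243.8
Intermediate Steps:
g = -56/5 (g = -7*(1 + 7)/5 = -7*8/5 = -⅕*56 = -56/5 ≈ -11.200)
g + 21*155 = -56/5 + 21*155 = -56/5 + 3255 = 16219/5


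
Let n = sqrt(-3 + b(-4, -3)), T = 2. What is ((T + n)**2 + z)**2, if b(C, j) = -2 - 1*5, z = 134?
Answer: 16224 + 1024*I*sqrt(10) ≈ 16224.0 + 3238.2*I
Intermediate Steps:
b(C, j) = -7 (b(C, j) = -2 - 5 = -7)
n = I*sqrt(10) (n = sqrt(-3 - 7) = sqrt(-10) = I*sqrt(10) ≈ 3.1623*I)
((T + n)**2 + z)**2 = ((2 + I*sqrt(10))**2 + 134)**2 = (134 + (2 + I*sqrt(10))**2)**2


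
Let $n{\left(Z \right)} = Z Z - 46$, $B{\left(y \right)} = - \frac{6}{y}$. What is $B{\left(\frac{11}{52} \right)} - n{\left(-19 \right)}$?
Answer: $- \frac{3777}{11} \approx -343.36$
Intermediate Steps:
$n{\left(Z \right)} = -46 + Z^{2}$ ($n{\left(Z \right)} = Z^{2} - 46 = -46 + Z^{2}$)
$B{\left(\frac{11}{52} \right)} - n{\left(-19 \right)} = - \frac{6}{11 \cdot \frac{1}{52}} - \left(-46 + \left(-19\right)^{2}\right) = - \frac{6}{11 \cdot \frac{1}{52}} - \left(-46 + 361\right) = - \frac{6}{\frac{11}{52}} - 315 = \left(-6\right) \frac{52}{11} - 315 = - \frac{312}{11} - 315 = - \frac{3777}{11}$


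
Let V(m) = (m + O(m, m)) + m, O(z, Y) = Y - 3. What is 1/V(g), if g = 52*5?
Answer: 1/777 ≈ 0.0012870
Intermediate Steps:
O(z, Y) = -3 + Y
g = 260
V(m) = -3 + 3*m (V(m) = (m + (-3 + m)) + m = (-3 + 2*m) + m = -3 + 3*m)
1/V(g) = 1/(-3 + 3*260) = 1/(-3 + 780) = 1/777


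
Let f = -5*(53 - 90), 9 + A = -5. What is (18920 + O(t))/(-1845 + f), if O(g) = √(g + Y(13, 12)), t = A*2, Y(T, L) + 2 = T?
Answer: -946/83 - I*√17/1660 ≈ -11.398 - 0.0024838*I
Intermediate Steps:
A = -14 (A = -9 - 5 = -14)
Y(T, L) = -2 + T
t = -28 (t = -14*2 = -28)
O(g) = √(11 + g) (O(g) = √(g + (-2 + 13)) = √(g + 11) = √(11 + g))
f = 185 (f = -5*(-37) = 185)
(18920 + O(t))/(-1845 + f) = (18920 + √(11 - 28))/(-1845 + 185) = (18920 + √(-17))/(-1660) = (18920 + I*√17)*(-1/1660) = -946/83 - I*√17/1660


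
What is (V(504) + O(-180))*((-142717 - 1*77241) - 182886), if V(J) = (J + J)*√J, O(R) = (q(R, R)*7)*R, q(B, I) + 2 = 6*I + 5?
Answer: -546667364880 - 2436400512*√14 ≈ -5.5578e+11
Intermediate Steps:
q(B, I) = 3 + 6*I (q(B, I) = -2 + (6*I + 5) = -2 + (5 + 6*I) = 3 + 6*I)
O(R) = R*(21 + 42*R) (O(R) = ((3 + 6*R)*7)*R = (21 + 42*R)*R = R*(21 + 42*R))
V(J) = 2*J^(3/2) (V(J) = (2*J)*√J = 2*J^(3/2))
(V(504) + O(-180))*((-142717 - 1*77241) - 182886) = (2*504^(3/2) + 21*(-180)*(1 + 2*(-180)))*((-142717 - 1*77241) - 182886) = (2*(3024*√14) + 21*(-180)*(1 - 360))*((-142717 - 77241) - 182886) = (6048*√14 + 21*(-180)*(-359))*(-219958 - 182886) = (6048*√14 + 1357020)*(-402844) = (1357020 + 6048*√14)*(-402844) = -546667364880 - 2436400512*√14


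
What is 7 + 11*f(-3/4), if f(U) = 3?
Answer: 40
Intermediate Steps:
7 + 11*f(-3/4) = 7 + 11*3 = 7 + 33 = 40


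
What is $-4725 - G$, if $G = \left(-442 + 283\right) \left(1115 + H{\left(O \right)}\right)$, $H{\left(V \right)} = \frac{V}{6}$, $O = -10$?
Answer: $172295$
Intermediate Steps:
$H{\left(V \right)} = \frac{V}{6}$ ($H{\left(V \right)} = V \frac{1}{6} = \frac{V}{6}$)
$G = -177020$ ($G = \left(-442 + 283\right) \left(1115 + \frac{1}{6} \left(-10\right)\right) = - 159 \left(1115 - \frac{5}{3}\right) = \left(-159\right) \frac{3340}{3} = -177020$)
$-4725 - G = -4725 - -177020 = -4725 + 177020 = 172295$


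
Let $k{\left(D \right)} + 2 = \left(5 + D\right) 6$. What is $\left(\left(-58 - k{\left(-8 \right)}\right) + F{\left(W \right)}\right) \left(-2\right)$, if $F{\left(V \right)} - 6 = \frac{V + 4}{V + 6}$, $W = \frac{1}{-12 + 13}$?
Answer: $\frac{438}{7} \approx 62.571$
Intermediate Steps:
$W = 1$ ($W = 1^{-1} = 1$)
$k{\left(D \right)} = 28 + 6 D$ ($k{\left(D \right)} = -2 + \left(5 + D\right) 6 = -2 + \left(30 + 6 D\right) = 28 + 6 D$)
$F{\left(V \right)} = 6 + \frac{4 + V}{6 + V}$ ($F{\left(V \right)} = 6 + \frac{V + 4}{V + 6} = 6 + \frac{4 + V}{6 + V}$)
$\left(\left(-58 - k{\left(-8 \right)}\right) + F{\left(W \right)}\right) \left(-2\right) = \left(\left(-58 - \left(28 + 6 \left(-8\right)\right)\right) + \frac{40 + 7 \cdot 1}{6 + 1}\right) \left(-2\right) = \left(\left(-58 - \left(28 - 48\right)\right) + \frac{40 + 7}{7}\right) \left(-2\right) = \left(\left(-58 - -20\right) + \frac{1}{7} \cdot 47\right) \left(-2\right) = \left(\left(-58 + 20\right) + \frac{47}{7}\right) \left(-2\right) = \left(-38 + \frac{47}{7}\right) \left(-2\right) = \left(- \frac{219}{7}\right) \left(-2\right) = \frac{438}{7}$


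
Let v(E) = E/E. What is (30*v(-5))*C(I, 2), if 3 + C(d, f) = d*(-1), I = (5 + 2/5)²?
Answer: -4824/5 ≈ -964.80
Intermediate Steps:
v(E) = 1
I = 729/25 (I = (5 + 2*(⅕))² = (5 + ⅖)² = (27/5)² = 729/25 ≈ 29.160)
C(d, f) = -3 - d (C(d, f) = -3 + d*(-1) = -3 - d)
(30*v(-5))*C(I, 2) = (30*1)*(-3 - 1*729/25) = 30*(-3 - 729/25) = 30*(-804/25) = -4824/5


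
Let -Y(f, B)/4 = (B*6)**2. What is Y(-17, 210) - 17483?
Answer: -6367883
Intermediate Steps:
Y(f, B) = -144*B**2 (Y(f, B) = -4*36*B**2 = -144*B**2)
Y(-17, 210) - 17483 = -144*210**2 - 17483 = -144*44100 - 17483 = -6350400 - 17483 = -6367883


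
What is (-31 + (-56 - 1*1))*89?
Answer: -7832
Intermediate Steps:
(-31 + (-56 - 1*1))*89 = (-31 + (-56 - 1))*89 = (-31 - 57)*89 = -88*89 = -7832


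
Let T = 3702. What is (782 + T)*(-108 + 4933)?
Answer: 21635300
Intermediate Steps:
(782 + T)*(-108 + 4933) = (782 + 3702)*(-108 + 4933) = 4484*4825 = 21635300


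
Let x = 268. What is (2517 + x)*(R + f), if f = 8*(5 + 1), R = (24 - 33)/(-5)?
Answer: 138693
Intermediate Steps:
R = 9/5 (R = -9*(-1/5) = 9/5 ≈ 1.8000)
f = 48 (f = 8*6 = 48)
(2517 + x)*(R + f) = (2517 + 268)*(9/5 + 48) = 2785*(249/5) = 138693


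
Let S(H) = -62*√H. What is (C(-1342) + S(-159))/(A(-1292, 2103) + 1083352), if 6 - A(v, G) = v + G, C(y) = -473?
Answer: -473/1082547 - 62*I*√159/1082547 ≈ -0.00043693 - 0.00072218*I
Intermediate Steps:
A(v, G) = 6 - G - v (A(v, G) = 6 - (v + G) = 6 - (G + v) = 6 + (-G - v) = 6 - G - v)
(C(-1342) + S(-159))/(A(-1292, 2103) + 1083352) = (-473 - 62*I*√159)/((6 - 1*2103 - 1*(-1292)) + 1083352) = (-473 - 62*I*√159)/((6 - 2103 + 1292) + 1083352) = (-473 - 62*I*√159)/(-805 + 1083352) = (-473 - 62*I*√159)/1082547 = (-473 - 62*I*√159)*(1/1082547) = -473/1082547 - 62*I*√159/1082547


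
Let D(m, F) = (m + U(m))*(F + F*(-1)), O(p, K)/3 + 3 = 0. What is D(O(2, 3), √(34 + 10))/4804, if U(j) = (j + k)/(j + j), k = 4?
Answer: 0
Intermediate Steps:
U(j) = (4 + j)/(2*j) (U(j) = (j + 4)/(j + j) = (4 + j)/((2*j)) = (4 + j)*(1/(2*j)) = (4 + j)/(2*j))
O(p, K) = -9 (O(p, K) = -9 + 3*0 = -9 + 0 = -9)
D(m, F) = 0 (D(m, F) = (m + (4 + m)/(2*m))*(F + F*(-1)) = (m + (4 + m)/(2*m))*(F - F) = (m + (4 + m)/(2*m))*0 = 0)
D(O(2, 3), √(34 + 10))/4804 = 0/4804 = 0*(1/4804) = 0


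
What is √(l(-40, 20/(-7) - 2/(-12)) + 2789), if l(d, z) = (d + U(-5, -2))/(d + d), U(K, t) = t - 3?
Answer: √44633/4 ≈ 52.816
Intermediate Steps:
U(K, t) = -3 + t
l(d, z) = (-5 + d)/(2*d) (l(d, z) = (d + (-3 - 2))/(d + d) = (d - 5)/((2*d)) = (-5 + d)*(1/(2*d)) = (-5 + d)/(2*d))
√(l(-40, 20/(-7) - 2/(-12)) + 2789) = √((½)*(-5 - 40)/(-40) + 2789) = √((½)*(-1/40)*(-45) + 2789) = √(9/16 + 2789) = √(44633/16) = √44633/4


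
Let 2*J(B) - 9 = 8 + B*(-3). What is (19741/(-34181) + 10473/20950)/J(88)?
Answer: 2926123/4654597675 ≈ 0.00062865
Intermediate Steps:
J(B) = 17/2 - 3*B/2 (J(B) = 9/2 + (8 + B*(-3))/2 = 9/2 + (8 - 3*B)/2 = 9/2 + (4 - 3*B/2) = 17/2 - 3*B/2)
(19741/(-34181) + 10473/20950)/J(88) = (19741/(-34181) + 10473/20950)/(17/2 - 3/2*88) = (19741*(-1/34181) + 10473*(1/20950))/(17/2 - 132) = (-1039/1799 + 10473/20950)/(-247/2) = -2926123/37689050*(-2/247) = 2926123/4654597675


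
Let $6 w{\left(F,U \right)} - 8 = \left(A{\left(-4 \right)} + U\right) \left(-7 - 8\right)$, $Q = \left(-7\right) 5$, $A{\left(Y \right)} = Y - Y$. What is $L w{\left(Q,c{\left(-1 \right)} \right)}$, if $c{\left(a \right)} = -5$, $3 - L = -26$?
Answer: $\frac{2407}{6} \approx 401.17$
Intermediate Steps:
$L = 29$ ($L = 3 - -26 = 3 + 26 = 29$)
$A{\left(Y \right)} = 0$
$Q = -35$
$w{\left(F,U \right)} = \frac{4}{3} - \frac{5 U}{2}$ ($w{\left(F,U \right)} = \frac{4}{3} + \frac{\left(0 + U\right) \left(-7 - 8\right)}{6} = \frac{4}{3} + \frac{U \left(-15\right)}{6} = \frac{4}{3} + \frac{\left(-15\right) U}{6} = \frac{4}{3} - \frac{5 U}{2}$)
$L w{\left(Q,c{\left(-1 \right)} \right)} = 29 \left(\frac{4}{3} - - \frac{25}{2}\right) = 29 \left(\frac{4}{3} + \frac{25}{2}\right) = 29 \cdot \frac{83}{6} = \frac{2407}{6}$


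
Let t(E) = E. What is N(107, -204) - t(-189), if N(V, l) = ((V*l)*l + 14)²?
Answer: 19828549961665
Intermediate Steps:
N(V, l) = (14 + V*l²)² (N(V, l) = (V*l² + 14)² = (14 + V*l²)²)
N(107, -204) - t(-189) = (14 + 107*(-204)²)² - 1*(-189) = (14 + 107*41616)² + 189 = (14 + 4452912)² + 189 = 4452926² + 189 = 19828549961476 + 189 = 19828549961665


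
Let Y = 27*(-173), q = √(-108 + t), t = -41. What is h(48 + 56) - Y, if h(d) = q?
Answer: 4671 + I*√149 ≈ 4671.0 + 12.207*I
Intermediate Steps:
q = I*√149 (q = √(-108 - 41) = √(-149) = I*√149 ≈ 12.207*I)
h(d) = I*√149
Y = -4671
h(48 + 56) - Y = I*√149 - 1*(-4671) = I*√149 + 4671 = 4671 + I*√149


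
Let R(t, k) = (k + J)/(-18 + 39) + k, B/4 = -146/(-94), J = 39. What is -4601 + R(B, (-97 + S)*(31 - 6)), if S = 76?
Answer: -36044/7 ≈ -5149.1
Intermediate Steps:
B = 292/47 (B = 4*(-146/(-94)) = 4*(-146*(-1/94)) = 4*(73/47) = 292/47 ≈ 6.2128)
R(t, k) = 13/7 + 22*k/21 (R(t, k) = (k + 39)/(-18 + 39) + k = (39 + k)/21 + k = (39 + k)*(1/21) + k = (13/7 + k/21) + k = 13/7 + 22*k/21)
-4601 + R(B, (-97 + S)*(31 - 6)) = -4601 + (13/7 + 22*((-97 + 76)*(31 - 6))/21) = -4601 + (13/7 + 22*(-21*25)/21) = -4601 + (13/7 + (22/21)*(-525)) = -4601 + (13/7 - 550) = -4601 - 3837/7 = -36044/7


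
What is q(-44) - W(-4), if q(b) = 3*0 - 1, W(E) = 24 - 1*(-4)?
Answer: -29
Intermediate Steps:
W(E) = 28 (W(E) = 24 + 4 = 28)
q(b) = -1 (q(b) = 0 - 1 = -1)
q(-44) - W(-4) = -1 - 1*28 = -1 - 28 = -29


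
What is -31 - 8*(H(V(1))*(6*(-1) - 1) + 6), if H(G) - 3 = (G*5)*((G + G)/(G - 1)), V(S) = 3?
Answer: 2609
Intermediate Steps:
H(G) = 3 + 10*G²/(-1 + G) (H(G) = 3 + (G*5)*((G + G)/(G - 1)) = 3 + (5*G)*((2*G)/(-1 + G)) = 3 + (5*G)*(2*G/(-1 + G)) = 3 + 10*G²/(-1 + G))
-31 - 8*(H(V(1))*(6*(-1) - 1) + 6) = -31 - 8*(((-3 + 3*3 + 10*3²)/(-1 + 3))*(6*(-1) - 1) + 6) = -31 - 8*(((-3 + 9 + 10*9)/2)*(-6 - 1) + 6) = -31 - 8*(((-3 + 9 + 90)/2)*(-7) + 6) = -31 - 8*(((½)*96)*(-7) + 6) = -31 - 8*(48*(-7) + 6) = -31 - 8*(-336 + 6) = -31 - 8*(-330) = -31 + 2640 = 2609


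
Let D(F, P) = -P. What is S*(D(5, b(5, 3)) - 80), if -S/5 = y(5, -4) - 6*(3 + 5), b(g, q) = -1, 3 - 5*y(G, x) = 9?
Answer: -19434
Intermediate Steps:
y(G, x) = -6/5 (y(G, x) = 3/5 - 1/5*9 = 3/5 - 9/5 = -6/5)
S = 246 (S = -5*(-6/5 - 6*(3 + 5)) = -5*(-6/5 - 6*8) = -5*(-6/5 - 1*48) = -5*(-6/5 - 48) = -5*(-246/5) = 246)
S*(D(5, b(5, 3)) - 80) = 246*(-1*(-1) - 80) = 246*(1 - 80) = 246*(-79) = -19434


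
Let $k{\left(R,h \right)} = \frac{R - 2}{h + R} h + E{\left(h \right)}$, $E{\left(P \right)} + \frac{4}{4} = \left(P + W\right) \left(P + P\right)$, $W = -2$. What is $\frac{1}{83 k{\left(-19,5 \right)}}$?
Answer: $\frac{2}{6059} \approx 0.00033009$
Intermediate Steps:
$E{\left(P \right)} = -1 + 2 P \left(-2 + P\right)$ ($E{\left(P \right)} = -1 + \left(P - 2\right) \left(P + P\right) = -1 + \left(-2 + P\right) 2 P = -1 + 2 P \left(-2 + P\right)$)
$k{\left(R,h \right)} = -1 - 4 h + 2 h^{2} + \frac{h \left(-2 + R\right)}{R + h}$ ($k{\left(R,h \right)} = \frac{R - 2}{h + R} h - \left(1 - 2 h^{2} + 4 h\right) = \frac{-2 + R}{R + h} h - \left(1 - 2 h^{2} + 4 h\right) = \frac{h \left(-2 + R\right)}{R + h} - \left(1 - 2 h^{2} + 4 h\right) = -1 - 4 h + 2 h^{2} + \frac{h \left(-2 + R\right)}{R + h}$)
$\frac{1}{83 k{\left(-19,5 \right)}} = \frac{1}{83 \frac{\left(-1\right) \left(-19\right) - 4 \cdot 5^{2} - 15 + 2 \cdot 5^{3} - \left(-57\right) 5 + 2 \left(-19\right) 5^{2}}{-19 + 5}} = \frac{1}{83 \frac{19 - 100 - 15 + 2 \cdot 125 + 285 + 2 \left(-19\right) 25}{-14}} = \frac{1}{83 \left(- \frac{19 - 100 - 15 + 250 + 285 - 950}{14}\right)} = \frac{1}{83 \left(\left(- \frac{1}{14}\right) \left(-511\right)\right)} = \frac{1}{83 \cdot \frac{73}{2}} = \frac{1}{\frac{6059}{2}} = \frac{2}{6059}$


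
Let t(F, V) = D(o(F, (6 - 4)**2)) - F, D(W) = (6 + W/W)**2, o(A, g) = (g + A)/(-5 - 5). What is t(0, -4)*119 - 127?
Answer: 5704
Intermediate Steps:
o(A, g) = -A/10 - g/10 (o(A, g) = (A + g)/(-10) = (A + g)*(-1/10) = -A/10 - g/10)
D(W) = 49 (D(W) = (6 + 1)**2 = 7**2 = 49)
t(F, V) = 49 - F
t(0, -4)*119 - 127 = (49 - 1*0)*119 - 127 = (49 + 0)*119 - 127 = 49*119 - 127 = 5831 - 127 = 5704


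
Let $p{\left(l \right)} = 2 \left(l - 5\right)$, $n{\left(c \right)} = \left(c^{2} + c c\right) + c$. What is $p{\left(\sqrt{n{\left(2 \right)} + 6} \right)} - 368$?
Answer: $-370$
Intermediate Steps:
$n{\left(c \right)} = c + 2 c^{2}$ ($n{\left(c \right)} = \left(c^{2} + c^{2}\right) + c = 2 c^{2} + c = c + 2 c^{2}$)
$p{\left(l \right)} = -10 + 2 l$ ($p{\left(l \right)} = 2 \left(-5 + l\right) = -10 + 2 l$)
$p{\left(\sqrt{n{\left(2 \right)} + 6} \right)} - 368 = \left(-10 + 2 \sqrt{2 \left(1 + 2 \cdot 2\right) + 6}\right) - 368 = \left(-10 + 2 \sqrt{2 \left(1 + 4\right) + 6}\right) - 368 = \left(-10 + 2 \sqrt{2 \cdot 5 + 6}\right) - 368 = \left(-10 + 2 \sqrt{10 + 6}\right) - 368 = \left(-10 + 2 \sqrt{16}\right) - 368 = \left(-10 + 2 \cdot 4\right) - 368 = \left(-10 + 8\right) - 368 = -2 - 368 = -370$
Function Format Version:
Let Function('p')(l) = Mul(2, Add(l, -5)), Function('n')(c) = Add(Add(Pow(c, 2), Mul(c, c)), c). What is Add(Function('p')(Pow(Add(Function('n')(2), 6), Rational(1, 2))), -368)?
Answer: -370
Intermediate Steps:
Function('n')(c) = Add(c, Mul(2, Pow(c, 2))) (Function('n')(c) = Add(Add(Pow(c, 2), Pow(c, 2)), c) = Add(Mul(2, Pow(c, 2)), c) = Add(c, Mul(2, Pow(c, 2))))
Function('p')(l) = Add(-10, Mul(2, l)) (Function('p')(l) = Mul(2, Add(-5, l)) = Add(-10, Mul(2, l)))
Add(Function('p')(Pow(Add(Function('n')(2), 6), Rational(1, 2))), -368) = Add(Add(-10, Mul(2, Pow(Add(Mul(2, Add(1, Mul(2, 2))), 6), Rational(1, 2)))), -368) = Add(Add(-10, Mul(2, Pow(Add(Mul(2, Add(1, 4)), 6), Rational(1, 2)))), -368) = Add(Add(-10, Mul(2, Pow(Add(Mul(2, 5), 6), Rational(1, 2)))), -368) = Add(Add(-10, Mul(2, Pow(Add(10, 6), Rational(1, 2)))), -368) = Add(Add(-10, Mul(2, Pow(16, Rational(1, 2)))), -368) = Add(Add(-10, Mul(2, 4)), -368) = Add(Add(-10, 8), -368) = Add(-2, -368) = -370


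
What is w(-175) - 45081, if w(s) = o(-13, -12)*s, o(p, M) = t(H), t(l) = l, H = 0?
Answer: -45081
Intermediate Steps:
o(p, M) = 0
w(s) = 0 (w(s) = 0*s = 0)
w(-175) - 45081 = 0 - 45081 = -45081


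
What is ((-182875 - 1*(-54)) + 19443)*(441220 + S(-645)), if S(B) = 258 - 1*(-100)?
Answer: -72144130484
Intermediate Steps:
S(B) = 358 (S(B) = 258 + 100 = 358)
((-182875 - 1*(-54)) + 19443)*(441220 + S(-645)) = ((-182875 - 1*(-54)) + 19443)*(441220 + 358) = ((-182875 + 54) + 19443)*441578 = (-182821 + 19443)*441578 = -163378*441578 = -72144130484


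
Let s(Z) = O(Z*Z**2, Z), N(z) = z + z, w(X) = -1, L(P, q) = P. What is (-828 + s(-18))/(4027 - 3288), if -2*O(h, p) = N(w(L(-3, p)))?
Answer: -827/739 ≈ -1.1191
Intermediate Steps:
N(z) = 2*z
O(h, p) = 1 (O(h, p) = -(-1) = -1/2*(-2) = 1)
s(Z) = 1
(-828 + s(-18))/(4027 - 3288) = (-828 + 1)/(4027 - 3288) = -827/739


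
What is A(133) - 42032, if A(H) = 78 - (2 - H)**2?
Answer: -59115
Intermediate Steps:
A(133) - 42032 = (78 - (-2 + 133)**2) - 42032 = (78 - 1*131**2) - 42032 = (78 - 1*17161) - 42032 = (78 - 17161) - 42032 = -17083 - 42032 = -59115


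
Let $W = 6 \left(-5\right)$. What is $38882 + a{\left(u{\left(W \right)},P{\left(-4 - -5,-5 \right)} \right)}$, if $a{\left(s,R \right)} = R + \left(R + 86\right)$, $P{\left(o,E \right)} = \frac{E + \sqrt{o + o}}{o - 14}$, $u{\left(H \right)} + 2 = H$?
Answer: $\frac{506594}{13} - \frac{2 \sqrt{2}}{13} \approx 38969.0$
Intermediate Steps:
$W = -30$
$u{\left(H \right)} = -2 + H$
$P{\left(o,E \right)} = \frac{E + \sqrt{2} \sqrt{o}}{-14 + o}$ ($P{\left(o,E \right)} = \frac{E + \sqrt{2 o}}{-14 + o} = \frac{E + \sqrt{2} \sqrt{o}}{-14 + o}$)
$a{\left(s,R \right)} = 86 + 2 R$ ($a{\left(s,R \right)} = R + \left(86 + R\right) = 86 + 2 R$)
$38882 + a{\left(u{\left(W \right)},P{\left(-4 - -5,-5 \right)} \right)} = 38882 + \left(86 + 2 \frac{-5 + \sqrt{2} \sqrt{-4 - -5}}{-14 - -1}\right) = 38882 + \left(86 + 2 \frac{-5 + \sqrt{2} \sqrt{-4 + 5}}{-14 + \left(-4 + 5\right)}\right) = 38882 + \left(86 + 2 \frac{-5 + \sqrt{2} \sqrt{1}}{-14 + 1}\right) = 38882 + \left(86 + 2 \frac{-5 + \sqrt{2} \cdot 1}{-13}\right) = 38882 + \left(86 + 2 \left(- \frac{-5 + \sqrt{2}}{13}\right)\right) = 38882 + \left(86 + 2 \left(\frac{5}{13} - \frac{\sqrt{2}}{13}\right)\right) = 38882 + \left(86 + \left(\frac{10}{13} - \frac{2 \sqrt{2}}{13}\right)\right) = 38882 + \left(\frac{1128}{13} - \frac{2 \sqrt{2}}{13}\right) = \frac{506594}{13} - \frac{2 \sqrt{2}}{13}$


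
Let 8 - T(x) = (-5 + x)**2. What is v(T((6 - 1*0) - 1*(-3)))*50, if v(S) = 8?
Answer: 400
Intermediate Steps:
T(x) = 8 - (-5 + x)**2
v(T((6 - 1*0) - 1*(-3)))*50 = 8*50 = 400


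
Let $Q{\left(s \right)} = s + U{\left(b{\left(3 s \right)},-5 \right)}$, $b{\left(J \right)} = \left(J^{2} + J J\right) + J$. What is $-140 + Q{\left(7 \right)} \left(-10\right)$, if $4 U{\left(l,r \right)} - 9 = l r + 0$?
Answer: $11055$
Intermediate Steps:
$b{\left(J \right)} = J + 2 J^{2}$ ($b{\left(J \right)} = \left(J^{2} + J^{2}\right) + J = 2 J^{2} + J = J + 2 J^{2}$)
$U{\left(l,r \right)} = \frac{9}{4} + \frac{l r}{4}$ ($U{\left(l,r \right)} = \frac{9}{4} + \frac{l r + 0}{4} = \frac{9}{4} + \frac{l r}{4}$)
$Q{\left(s \right)} = \frac{9}{4} + s - \frac{15 s \left(1 + 6 s\right)}{4}$ ($Q{\left(s \right)} = s + \left(\frac{9}{4} + \frac{1}{4} \cdot 3 s \left(1 + 2 \cdot 3 s\right) \left(-5\right)\right) = s + \left(\frac{9}{4} + \frac{1}{4} \cdot 3 s \left(1 + 6 s\right) \left(-5\right)\right) = s - \left(- \frac{9}{4} + \frac{15 s \left(1 + 6 s\right)}{4}\right) = \frac{9}{4} + s - \frac{15 s \left(1 + 6 s\right)}{4}$)
$-140 + Q{\left(7 \right)} \left(-10\right) = -140 + \left(\frac{9}{4} - \frac{45 \cdot 7^{2}}{2} - \frac{77}{4}\right) \left(-10\right) = -140 + \left(\frac{9}{4} - \frac{2205}{2} - \frac{77}{4}\right) \left(-10\right) = -140 - -11195 = -140 + 11195 = 11055$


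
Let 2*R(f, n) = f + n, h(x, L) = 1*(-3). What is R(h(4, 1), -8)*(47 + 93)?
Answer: -770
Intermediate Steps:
h(x, L) = -3
R(f, n) = f/2 + n/2 (R(f, n) = (f + n)/2 = f/2 + n/2)
R(h(4, 1), -8)*(47 + 93) = ((½)*(-3) + (½)*(-8))*(47 + 93) = (-3/2 - 4)*140 = -11/2*140 = -770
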